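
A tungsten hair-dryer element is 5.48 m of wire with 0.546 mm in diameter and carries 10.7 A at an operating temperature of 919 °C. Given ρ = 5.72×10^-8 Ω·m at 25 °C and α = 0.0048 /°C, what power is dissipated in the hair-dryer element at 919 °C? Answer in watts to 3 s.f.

A = π(d/2)² = π(2.7300e-04 m)² = 2.341e-07 m²
R₍25₎ = ρL/A = (5.72×10^-8)(5.48)/(2.341e-07) = 1.339 Ω
R₍919₎ = R₍25₎(1 + αΔT) = 1.339 × (1 + 0.0048×894) = 7.084 Ω
P = I²R = (10.7)² × 7.084 = 811 W

811 W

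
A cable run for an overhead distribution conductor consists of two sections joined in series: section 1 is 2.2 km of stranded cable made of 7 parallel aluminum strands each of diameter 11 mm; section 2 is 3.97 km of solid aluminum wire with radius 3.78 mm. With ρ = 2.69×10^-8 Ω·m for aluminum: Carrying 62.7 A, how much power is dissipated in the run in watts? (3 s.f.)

9700 W

Section 1: A_strand = π(5.5000e-03)² = 9.503e-05 m²; R₁ = ρL/(N·A_s) = (2.69×10^-8)(2200)/(7×9.503e-05) = 0.08896 Ω
Section 2: A = πr² = π(3.7800e-03 m)² = 4.489e-05 m²
R₂ = (2.69×10^-8)(3970)/(4.489e-05) = 2.379 Ω
R = R₁ + R₂ = 2.468 Ω
P = I²R = (62.7)² × 2.468 = 9700 W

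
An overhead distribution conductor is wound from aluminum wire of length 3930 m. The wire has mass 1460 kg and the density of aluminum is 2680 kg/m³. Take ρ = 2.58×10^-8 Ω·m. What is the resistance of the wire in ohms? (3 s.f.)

A = m/(density·L) = 1460/(2680×3930) = 1.3862e-04 m²
R = ρL/A = (2.58×10^-8)(3930)/(1.3862e-04) = 0.731 Ω

0.731 Ω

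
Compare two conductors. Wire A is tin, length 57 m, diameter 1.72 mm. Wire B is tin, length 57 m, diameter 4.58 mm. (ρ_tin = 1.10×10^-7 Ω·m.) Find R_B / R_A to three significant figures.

R ∝ ρL/d², so R_B/R_A = (d_A/d_B)²
= (1.72/4.58)² = 0.141

0.141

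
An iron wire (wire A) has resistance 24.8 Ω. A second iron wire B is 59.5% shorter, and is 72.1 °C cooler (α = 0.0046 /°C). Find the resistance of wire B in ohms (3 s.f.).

R ∝ ρL/d² with ρ ∝ (1+αΔT), so R_B/R_A = (1 − 59.5/100) × (1 − 0.0046×72.1)
= 0.405 × 0.6683 = 0.2707
R_B = 0.2707 × 24.8 = 6.71 Ω

6.71 Ω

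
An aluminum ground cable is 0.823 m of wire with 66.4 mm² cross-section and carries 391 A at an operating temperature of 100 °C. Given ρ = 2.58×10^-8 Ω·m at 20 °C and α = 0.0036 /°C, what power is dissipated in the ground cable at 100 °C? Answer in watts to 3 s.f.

63.0 W

A = 66.4 mm² = 6.640e-05 m²
R₍20₎ = ρL/A = (2.58×10^-8)(0.823)/(6.640e-05) = 3.198×10^-4 Ω
R₍100₎ = R₍20₎(1 + αΔT) = 3.198×10^-4 × (1 + 0.0036×80) = 4.119×10^-4 Ω
P = I²R = (391)² × 4.119×10^-4 = 63.0 W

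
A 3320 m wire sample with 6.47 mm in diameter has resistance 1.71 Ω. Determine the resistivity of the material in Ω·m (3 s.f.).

A = π(d/2)² = π(3.2350e-03 m)² = 3.288e-05 m²
ρ = RA/L = (1.71)(3.288e-05)/(3320) = 1.69×10^-8 Ω·m

1.69×10^-8 Ω·m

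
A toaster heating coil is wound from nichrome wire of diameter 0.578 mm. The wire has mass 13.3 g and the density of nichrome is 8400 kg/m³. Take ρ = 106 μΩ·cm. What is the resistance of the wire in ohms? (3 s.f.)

ρ = 106 μΩ·cm = 1.06×10^-6 Ω·m
A = π(d/2)² = π(2.8900e-04 m)² = 2.6239e-07 m²
L = m/(density·A) = 0.0133/(8400×2.6239e-07) = 6.034 m
R = ρL/A = (1.06×10^-6)(6.034)/(2.6239e-07) = 24.4 Ω

24.4 Ω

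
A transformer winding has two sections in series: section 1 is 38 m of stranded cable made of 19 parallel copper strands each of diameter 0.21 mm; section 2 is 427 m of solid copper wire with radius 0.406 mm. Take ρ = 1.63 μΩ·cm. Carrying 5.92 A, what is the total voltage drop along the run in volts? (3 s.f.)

85.1 V

ρ = 1.63 μΩ·cm = 1.63×10^-8 Ω·m
Section 1: A_strand = π(1.0500e-04)² = 3.464e-08 m²; R₁ = ρL/(N·A_s) = (1.63×10^-8)(38)/(19×3.464e-08) = 0.9412 Ω
Section 2: A = πr² = π(4.0600e-04 m)² = 5.178e-07 m²
R₂ = (1.63×10^-8)(427)/(5.178e-07) = 13.44 Ω
R = R₁ + R₂ = 14.38 Ω
V = IR = 5.92 × 14.38 = 85.1 V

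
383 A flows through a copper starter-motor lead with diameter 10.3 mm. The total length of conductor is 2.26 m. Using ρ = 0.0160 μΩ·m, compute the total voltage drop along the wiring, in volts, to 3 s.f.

0.166 V

ρ = 0.0160 μΩ·m = 1.60×10^-8 Ω·m
A = π(d/2)² = π(5.1500e-03 m)² = 8.332e-05 m²
R = ρL/A = (1.60×10^-8)(2.26)/(8.332e-05) = 4.340×10^-4 Ω
V = IR = 383 × 4.340×10^-4 = 0.166 V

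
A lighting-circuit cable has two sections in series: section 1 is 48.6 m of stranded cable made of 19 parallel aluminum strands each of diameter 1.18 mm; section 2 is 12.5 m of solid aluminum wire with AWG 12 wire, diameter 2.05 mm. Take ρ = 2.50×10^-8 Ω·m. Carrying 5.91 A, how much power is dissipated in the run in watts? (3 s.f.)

Section 1: A_strand = π(5.9000e-04)² = 1.094e-06 m²; R₁ = ρL/(N·A_s) = (2.50×10^-8)(48.6)/(19×1.094e-06) = 0.05847 Ω
Section 2: A = π(2.05/2 mm)² = π(1.0250e-03 m)² = 3.301e-06 m²
R₂ = (2.50×10^-8)(12.5)/(3.301e-06) = 0.09468 Ω
R = R₁ + R₂ = 0.1532 Ω
P = I²R = (5.91)² × 0.1532 = 5.35 W

5.35 W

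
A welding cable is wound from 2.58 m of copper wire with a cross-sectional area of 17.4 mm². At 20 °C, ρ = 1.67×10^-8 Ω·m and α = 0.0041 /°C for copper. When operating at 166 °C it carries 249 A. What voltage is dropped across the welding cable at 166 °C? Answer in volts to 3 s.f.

0.986 V

A = 17.4 mm² = 1.740e-05 m²
R₍20₎ = ρL/A = (1.67×10^-8)(2.58)/(1.740e-05) = 0.002476 Ω
R₍166₎ = R₍20₎(1 + αΔT) = 0.002476 × (1 + 0.0041×146) = 0.003958 Ω
V = IR = 249 × 0.003958 = 0.986 V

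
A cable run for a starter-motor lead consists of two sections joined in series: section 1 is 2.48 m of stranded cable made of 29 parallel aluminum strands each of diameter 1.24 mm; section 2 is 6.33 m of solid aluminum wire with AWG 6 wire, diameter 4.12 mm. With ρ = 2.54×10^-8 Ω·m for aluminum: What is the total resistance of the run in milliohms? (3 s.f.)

Section 1: A_strand = π(6.2000e-04)² = 1.208e-06 m²; R₁ = ρL/(N·A_s) = (2.54×10^-8)(2.48)/(29×1.208e-06) = 0.001799 Ω
Section 2: A = π(4.12/2 mm)² = π(2.0600e-03 m)² = 1.333e-05 m²
R₂ = (2.54×10^-8)(6.33)/(1.333e-05) = 0.01206 Ω
R = R₁ + R₂ = 13.9 mΩ

13.9 mΩ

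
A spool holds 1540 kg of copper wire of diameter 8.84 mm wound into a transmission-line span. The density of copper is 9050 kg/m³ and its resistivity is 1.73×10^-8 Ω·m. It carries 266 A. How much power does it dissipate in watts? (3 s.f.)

A = π(d/2)² = π(4.4200e-03 m)² = 6.1375e-05 m²
L = m/(density·A) = 1540/(9050×6.1375e-05) = 2773 m
R = ρL/A = (1.73×10^-8)(2773)/(6.1375e-05) = 0.7815 Ω
P = I²R = (266)² × 0.7815 = 55300 W

55300 W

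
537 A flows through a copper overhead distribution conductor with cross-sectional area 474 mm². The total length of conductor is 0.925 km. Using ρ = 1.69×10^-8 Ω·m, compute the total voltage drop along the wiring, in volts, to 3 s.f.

A = 474 mm² = 4.740e-04 m²
R = ρL/A = (1.69×10^-8)(925)/(4.740e-04) = 0.03298 Ω
V = IR = 537 × 0.03298 = 17.7 V

17.7 V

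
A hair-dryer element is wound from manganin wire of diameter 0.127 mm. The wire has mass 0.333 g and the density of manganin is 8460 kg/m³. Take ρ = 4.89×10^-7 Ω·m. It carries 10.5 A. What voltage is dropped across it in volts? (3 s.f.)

A = π(d/2)² = π(6.3500e-05 m)² = 1.2668e-08 m²
L = m/(density·A) = 3.330×10^-4/(8460×1.2668e-08) = 3.107 m
R = ρL/A = (4.89×10^-7)(3.107)/(1.2668e-08) = 119.9 Ω
V = IR = 10.5 × 119.9 = 1260 V

1260 V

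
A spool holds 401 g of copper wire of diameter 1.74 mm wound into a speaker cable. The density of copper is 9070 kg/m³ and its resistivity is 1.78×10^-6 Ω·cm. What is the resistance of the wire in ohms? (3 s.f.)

ρ = 1.78×10^-6 Ω·cm = 1.78×10^-8 Ω·m
A = π(d/2)² = π(8.7000e-04 m)² = 2.3779e-06 m²
L = m/(density·A) = 0.401/(9070×2.3779e-06) = 18.59 m
R = ρL/A = (1.78×10^-8)(18.59)/(2.3779e-06) = 0.139 Ω

0.139 Ω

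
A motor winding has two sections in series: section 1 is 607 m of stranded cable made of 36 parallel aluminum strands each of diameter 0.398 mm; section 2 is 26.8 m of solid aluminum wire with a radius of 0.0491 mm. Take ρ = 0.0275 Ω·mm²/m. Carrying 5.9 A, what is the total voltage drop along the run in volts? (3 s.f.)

ρ = 0.0275 Ω·mm²/m = 2.75×10^-8 Ω·m
Section 1: A_strand = π(1.9900e-04)² = 1.244e-07 m²; R₁ = ρL/(N·A_s) = (2.75×10^-8)(607)/(36×1.244e-07) = 3.727 Ω
Section 2: A = πr² = π(4.9100e-05 m)² = 7.574e-09 m²
R₂ = (2.75×10^-8)(26.8)/(7.574e-09) = 97.31 Ω
R = R₁ + R₂ = 101 Ω
V = IR = 5.9 × 101 = 596 V

596 V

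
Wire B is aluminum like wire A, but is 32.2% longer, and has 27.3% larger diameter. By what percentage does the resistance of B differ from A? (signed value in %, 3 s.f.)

R ∝ L/d², so R_B/R_A = (1 + 32.2/100) × (1 + 27.3/100)⁻²
= 1.322 × 0.6171 = 0.8158
(R_B − R_A)/R_A = 0.8158 − 1 = -18.4%

-18.4%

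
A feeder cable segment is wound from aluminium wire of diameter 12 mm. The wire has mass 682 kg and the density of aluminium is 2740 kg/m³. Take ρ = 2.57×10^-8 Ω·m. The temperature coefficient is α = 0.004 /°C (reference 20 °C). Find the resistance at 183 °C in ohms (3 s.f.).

0.826 Ω

A = π(d/2)² = π(6.0000e-03 m)² = 1.1310e-04 m²
L = m/(density·A) = 682/(2740×1.1310e-04) = 2201 m
R = ρL/A = (2.57×10^-8)(2201)/(1.1310e-04) = 0.5001 Ω
R(183 °C) = 0.5001 × (1 + 0.004×163) = 0.826 Ω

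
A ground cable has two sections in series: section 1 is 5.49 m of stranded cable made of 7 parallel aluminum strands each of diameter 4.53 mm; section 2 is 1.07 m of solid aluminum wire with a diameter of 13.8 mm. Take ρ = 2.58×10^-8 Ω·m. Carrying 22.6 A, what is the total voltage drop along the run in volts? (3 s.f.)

0.0325 V

Section 1: A_strand = π(2.2650e-03)² = 1.612e-05 m²; R₁ = ρL/(N·A_s) = (2.58×10^-8)(5.49)/(7×1.612e-05) = 0.001255 Ω
Section 2: A = π(d/2)² = π(6.9000e-03 m)² = 1.496e-04 m²
R₂ = (2.58×10^-8)(1.07)/(1.496e-04) = 1.846×10^-4 Ω
R = R₁ + R₂ = 0.00144 Ω
V = IR = 22.6 × 0.00144 = 0.0325 V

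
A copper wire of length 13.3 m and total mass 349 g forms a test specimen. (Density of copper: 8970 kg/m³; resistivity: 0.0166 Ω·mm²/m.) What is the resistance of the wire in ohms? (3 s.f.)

ρ = 0.0166 Ω·mm²/m = 1.66×10^-8 Ω·m
A = m/(density·L) = 0.349/(8970×13.3) = 2.9254e-06 m²
R = ρL/A = (1.66×10^-8)(13.3)/(2.9254e-06) = 0.0755 Ω

0.0755 Ω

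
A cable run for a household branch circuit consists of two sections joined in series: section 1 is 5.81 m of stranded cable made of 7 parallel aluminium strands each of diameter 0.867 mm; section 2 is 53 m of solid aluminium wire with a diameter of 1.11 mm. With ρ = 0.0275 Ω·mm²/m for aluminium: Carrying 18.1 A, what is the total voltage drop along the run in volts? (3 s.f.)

28.0 V

ρ = 0.0275 Ω·mm²/m = 2.75×10^-8 Ω·m
Section 1: A_strand = π(4.3350e-04)² = 5.904e-07 m²; R₁ = ρL/(N·A_s) = (2.75×10^-8)(5.81)/(7×5.904e-07) = 0.03866 Ω
Section 2: A = π(d/2)² = π(5.5500e-04 m)² = 9.677e-07 m²
R₂ = (2.75×10^-8)(53)/(9.677e-07) = 1.506 Ω
R = R₁ + R₂ = 1.545 Ω
V = IR = 18.1 × 1.545 = 28.0 V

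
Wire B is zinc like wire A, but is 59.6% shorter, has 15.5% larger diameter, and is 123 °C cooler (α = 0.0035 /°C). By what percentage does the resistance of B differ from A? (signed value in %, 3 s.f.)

-82.8%

R ∝ ρL/d² with ρ ∝ (1+αΔT), so R_B/R_A = (1 − 59.6/100) × (1 + 15.5/100)⁻² × (1 − 0.0035×123)
= 0.404 × 0.7496 × 0.5695 = 0.1725
(R_B − R_A)/R_A = 0.1725 − 1 = -82.8%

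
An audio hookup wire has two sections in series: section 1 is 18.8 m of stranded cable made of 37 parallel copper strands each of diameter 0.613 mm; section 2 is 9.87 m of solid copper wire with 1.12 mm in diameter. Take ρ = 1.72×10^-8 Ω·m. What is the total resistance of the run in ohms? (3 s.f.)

Section 1: A_strand = π(3.0650e-04)² = 2.951e-07 m²; R₁ = ρL/(N·A_s) = (1.72×10^-8)(18.8)/(37×2.951e-07) = 0.02961 Ω
Section 2: A = π(d/2)² = π(5.6000e-04 m)² = 9.852e-07 m²
R₂ = (1.72×10^-8)(9.87)/(9.852e-07) = 0.1723 Ω
R = R₁ + R₂ = 0.202 Ω

0.202 Ω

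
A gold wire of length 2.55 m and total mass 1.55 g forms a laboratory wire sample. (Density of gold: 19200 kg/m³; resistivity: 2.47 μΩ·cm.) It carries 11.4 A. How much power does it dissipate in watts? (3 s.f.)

ρ = 2.47 μΩ·cm = 2.47×10^-8 Ω·m
A = m/(density·L) = 0.00155/(19200×2.55) = 3.1658e-08 m²
R = ρL/A = (2.47×10^-8)(2.55)/(3.1658e-08) = 1.99 Ω
P = I²R = (11.4)² × 1.99 = 259 W

259 W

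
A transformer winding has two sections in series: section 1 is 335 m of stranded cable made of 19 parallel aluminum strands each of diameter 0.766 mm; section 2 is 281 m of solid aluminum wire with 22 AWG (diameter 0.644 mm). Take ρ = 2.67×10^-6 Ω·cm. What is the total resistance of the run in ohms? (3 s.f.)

ρ = 2.67×10^-6 Ω·cm = 2.67×10^-8 Ω·m
Section 1: A_strand = π(3.8300e-04)² = 4.608e-07 m²; R₁ = ρL/(N·A_s) = (2.67×10^-8)(335)/(19×4.608e-07) = 1.022 Ω
Section 2: A = π(0.644/2 mm)² = π(3.2200e-04 m)² = 3.257e-07 m²
R₂ = (2.67×10^-8)(281)/(3.257e-07) = 23.03 Ω
R = R₁ + R₂ = 24.1 Ω

24.1 Ω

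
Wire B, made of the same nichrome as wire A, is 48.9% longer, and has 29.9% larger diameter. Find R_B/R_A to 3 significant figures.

0.882

R ∝ L/d², so R_B/R_A = (1 + 48.9/100) × (1 + 29.9/100)⁻²
= 1.489 × 0.5926 = 0.882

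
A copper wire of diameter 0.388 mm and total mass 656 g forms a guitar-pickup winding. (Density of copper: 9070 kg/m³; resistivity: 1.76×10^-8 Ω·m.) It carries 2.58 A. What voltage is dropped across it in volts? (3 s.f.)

A = π(d/2)² = π(1.9400e-04 m)² = 1.1824e-07 m²
L = m/(density·A) = 0.656/(9070×1.1824e-07) = 611.7 m
R = ρL/A = (1.76×10^-8)(611.7)/(1.1824e-07) = 91.05 Ω
V = IR = 2.58 × 91.05 = 235 V

235 V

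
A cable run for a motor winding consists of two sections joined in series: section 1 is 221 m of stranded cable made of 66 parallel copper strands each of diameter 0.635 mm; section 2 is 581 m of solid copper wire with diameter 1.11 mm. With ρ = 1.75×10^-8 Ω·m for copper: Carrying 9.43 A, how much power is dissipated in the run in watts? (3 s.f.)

Section 1: A_strand = π(3.1750e-04)² = 3.167e-07 m²; R₁ = ρL/(N·A_s) = (1.75×10^-8)(221)/(66×3.167e-07) = 0.185 Ω
Section 2: A = π(d/2)² = π(5.5500e-04 m)² = 9.677e-07 m²
R₂ = (1.75×10^-8)(581)/(9.677e-07) = 10.51 Ω
R = R₁ + R₂ = 10.69 Ω
P = I²R = (9.43)² × 10.69 = 951 W

951 W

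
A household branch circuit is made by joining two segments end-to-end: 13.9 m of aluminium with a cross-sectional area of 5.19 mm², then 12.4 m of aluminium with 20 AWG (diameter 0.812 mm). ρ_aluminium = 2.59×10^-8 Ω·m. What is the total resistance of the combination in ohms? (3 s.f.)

Segment 1: A = 5.19 mm² = 5.190e-06 m²
R₁ = ρL/A = (2.59×10^-8)(13.9)/(5.190e-06) = 0.06937 Ω
Segment 2: A = π(0.812/2 mm)² = π(4.0600e-04 m)² = 5.178e-07 m²
R₂ = (2.59×10^-8)(12.4)/(5.178e-07) = 0.6202 Ω
R = R₁ + R₂ = 0.690 Ω

0.690 Ω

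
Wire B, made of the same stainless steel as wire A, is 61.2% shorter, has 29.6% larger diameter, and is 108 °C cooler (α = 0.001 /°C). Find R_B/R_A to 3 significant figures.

0.206

R ∝ ρL/d² with ρ ∝ (1+αΔT), so R_B/R_A = (1 − 61.2/100) × (1 + 29.6/100)⁻² × (1 − 0.001×108)
= 0.388 × 0.5954 × 0.892 = 0.206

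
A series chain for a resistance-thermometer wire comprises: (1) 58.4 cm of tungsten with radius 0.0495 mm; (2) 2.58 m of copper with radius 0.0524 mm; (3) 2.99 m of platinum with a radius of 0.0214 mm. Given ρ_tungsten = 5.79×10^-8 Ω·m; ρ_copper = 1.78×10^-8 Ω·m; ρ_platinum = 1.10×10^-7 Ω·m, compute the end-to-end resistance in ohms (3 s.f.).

238 Ω

Seg 1: A = πr² = π(4.9500e-05 m)² = 7.698e-09 m²
R_1 = (5.79×10^-8)(0.584)/(7.698e-09) = 4.393 Ω
Seg 2: A = πr² = π(5.2400e-05 m)² = 8.626e-09 m²
R_2 = (1.78×10^-8)(2.58)/(8.626e-09) = 5.324 Ω
Seg 3: A = πr² = π(2.1400e-05 m)² = 1.439e-09 m²
R_3 = (1.10×10^-7)(2.99)/(1.439e-09) = 228.6 Ω
R_total = R_1 + R_2 + R_3 = 238 Ω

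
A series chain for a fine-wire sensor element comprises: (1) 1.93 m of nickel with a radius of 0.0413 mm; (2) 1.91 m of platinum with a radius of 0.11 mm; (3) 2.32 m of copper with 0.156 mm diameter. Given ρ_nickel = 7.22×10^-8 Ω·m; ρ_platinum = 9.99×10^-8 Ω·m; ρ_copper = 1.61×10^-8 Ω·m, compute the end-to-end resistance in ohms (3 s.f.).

33.0 Ω

Seg 1: A = πr² = π(4.1300e-05 m)² = 5.359e-09 m²
R_1 = (7.22×10^-8)(1.93)/(5.359e-09) = 26 Ω
Seg 2: A = πr² = π(1.1000e-04 m)² = 3.801e-08 m²
R_2 = (9.99×10^-8)(1.91)/(3.801e-08) = 5.02 Ω
Seg 3: A = π(d/2)² = π(7.8000e-05 m)² = 1.911e-08 m²
R_3 = (1.61×10^-8)(2.32)/(1.911e-08) = 1.954 Ω
R_total = R_1 + R_2 + R_3 = 33.0 Ω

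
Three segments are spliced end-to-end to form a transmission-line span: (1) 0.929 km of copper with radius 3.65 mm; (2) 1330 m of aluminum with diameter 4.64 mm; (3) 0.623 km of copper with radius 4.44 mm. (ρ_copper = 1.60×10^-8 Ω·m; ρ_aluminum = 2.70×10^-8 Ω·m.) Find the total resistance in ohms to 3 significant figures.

2.64 Ω

Seg 1: A = πr² = π(3.6500e-03 m)² = 4.185e-05 m²
R_1 = (1.60×10^-8)(929)/(4.185e-05) = 0.3551 Ω
Seg 2: A = π(d/2)² = π(2.3200e-03 m)² = 1.691e-05 m²
R_2 = (2.70×10^-8)(1330)/(1.691e-05) = 2.124 Ω
Seg 3: A = πr² = π(4.4400e-03 m)² = 6.193e-05 m²
R_3 = (1.60×10^-8)(623)/(6.193e-05) = 0.161 Ω
R_total = R_1 + R_2 + R_3 = 2.64 Ω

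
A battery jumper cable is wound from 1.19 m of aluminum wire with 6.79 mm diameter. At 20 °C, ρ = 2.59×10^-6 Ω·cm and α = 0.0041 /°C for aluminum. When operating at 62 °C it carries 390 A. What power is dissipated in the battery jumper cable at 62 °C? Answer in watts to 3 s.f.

152 W

ρ = 2.59×10^-6 Ω·cm = 2.59×10^-8 Ω·m
A = π(d/2)² = π(3.3950e-03 m)² = 3.621e-05 m²
R₍20₎ = ρL/A = (2.59×10^-8)(1.19)/(3.621e-05) = 8.512×10^-4 Ω
R₍62₎ = R₍20₎(1 + αΔT) = 8.512×10^-4 × (1 + 0.0041×42) = 9.977×10^-4 Ω
P = I²R = (390)² × 9.977×10^-4 = 152 W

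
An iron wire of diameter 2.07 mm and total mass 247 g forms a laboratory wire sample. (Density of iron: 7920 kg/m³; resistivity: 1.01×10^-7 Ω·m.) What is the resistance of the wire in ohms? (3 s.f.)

0.278 Ω

A = π(d/2)² = π(1.0350e-03 m)² = 3.3654e-06 m²
L = m/(density·A) = 0.247/(7920×3.3654e-06) = 9.267 m
R = ρL/A = (1.01×10^-7)(9.267)/(3.3654e-06) = 0.278 Ω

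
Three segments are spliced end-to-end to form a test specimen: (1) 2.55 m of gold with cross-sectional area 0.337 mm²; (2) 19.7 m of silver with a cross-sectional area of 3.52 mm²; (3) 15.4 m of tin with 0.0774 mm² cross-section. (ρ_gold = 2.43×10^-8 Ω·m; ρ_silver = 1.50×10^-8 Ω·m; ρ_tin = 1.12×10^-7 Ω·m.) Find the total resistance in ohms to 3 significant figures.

Seg 1: A = 0.337 mm² = 3.370e-07 m²
R_1 = (2.43×10^-8)(2.55)/(3.370e-07) = 0.1839 Ω
Seg 2: A = 3.52 mm² = 3.520e-06 m²
R_2 = (1.50×10^-8)(19.7)/(3.520e-06) = 0.08395 Ω
Seg 3: A = 0.0774 mm² = 7.740e-08 m²
R_3 = (1.12×10^-7)(15.4)/(7.740e-08) = 22.28 Ω
R_total = R_1 + R_2 + R_3 = 22.6 Ω

22.6 Ω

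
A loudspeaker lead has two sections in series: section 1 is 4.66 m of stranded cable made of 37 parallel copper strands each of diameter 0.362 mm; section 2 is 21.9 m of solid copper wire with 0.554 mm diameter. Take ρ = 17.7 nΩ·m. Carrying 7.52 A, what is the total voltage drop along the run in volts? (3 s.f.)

12.3 V

ρ = 17.7 nΩ·m = 1.77×10^-8 Ω·m
Section 1: A_strand = π(1.8100e-04)² = 1.029e-07 m²; R₁ = ρL/(N·A_s) = (1.77×10^-8)(4.66)/(37×1.029e-07) = 0.02166 Ω
Section 2: A = π(d/2)² = π(2.7700e-04 m)² = 2.411e-07 m²
R₂ = (1.77×10^-8)(21.9)/(2.411e-07) = 1.608 Ω
R = R₁ + R₂ = 1.63 Ω
V = IR = 7.52 × 1.63 = 12.3 V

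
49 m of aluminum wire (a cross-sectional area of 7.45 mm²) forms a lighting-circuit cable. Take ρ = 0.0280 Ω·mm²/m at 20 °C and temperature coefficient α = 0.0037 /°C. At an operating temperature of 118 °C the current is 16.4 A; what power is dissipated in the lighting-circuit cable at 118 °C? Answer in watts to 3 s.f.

67.5 W

ρ = 0.0280 Ω·mm²/m = 2.80×10^-8 Ω·m
A = 7.45 mm² = 7.450e-06 m²
R₍20₎ = ρL/A = (2.80×10^-8)(49)/(7.450e-06) = 0.1842 Ω
R₍118₎ = R₍20₎(1 + αΔT) = 0.1842 × (1 + 0.0037×98) = 0.2509 Ω
P = I²R = (16.4)² × 0.2509 = 67.5 W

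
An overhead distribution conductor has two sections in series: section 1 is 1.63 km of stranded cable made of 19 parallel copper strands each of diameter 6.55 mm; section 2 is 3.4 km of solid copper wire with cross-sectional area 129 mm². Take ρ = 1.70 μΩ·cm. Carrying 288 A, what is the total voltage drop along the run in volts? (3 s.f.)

142 V

ρ = 1.70 μΩ·cm = 1.70×10^-8 Ω·m
Section 1: A_strand = π(3.2750e-03)² = 3.370e-05 m²; R₁ = ρL/(N·A_s) = (1.70×10^-8)(1630)/(19×3.370e-05) = 0.04328 Ω
Section 2: A = 129 mm² = 1.290e-04 m²
R₂ = (1.70×10^-8)(3400)/(1.290e-04) = 0.4481 Ω
R = R₁ + R₂ = 0.4913 Ω
V = IR = 288 × 0.4913 = 142 V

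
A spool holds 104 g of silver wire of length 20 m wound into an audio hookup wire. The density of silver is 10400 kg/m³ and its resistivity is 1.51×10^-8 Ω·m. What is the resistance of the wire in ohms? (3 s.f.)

0.604 Ω

A = m/(density·L) = 0.104/(10400×20) = 5.0000e-07 m²
R = ρL/A = (1.51×10^-8)(20)/(5.0000e-07) = 0.604 Ω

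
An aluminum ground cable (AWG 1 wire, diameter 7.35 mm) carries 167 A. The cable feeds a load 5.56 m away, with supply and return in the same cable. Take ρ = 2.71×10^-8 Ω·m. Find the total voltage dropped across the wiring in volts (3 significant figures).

A = π(7.35/2 mm)² = π(3.6750e-03 m)² = 4.243e-05 m²
Total conductor length (both ways) L = 2 × 5.56 = 11.12 m
R = ρL/A = (2.71×10^-8)(11.12)/(4.243e-05) = 0.007102 Ω
V = IR = 167 × 0.007102 = 1.19 V

1.19 V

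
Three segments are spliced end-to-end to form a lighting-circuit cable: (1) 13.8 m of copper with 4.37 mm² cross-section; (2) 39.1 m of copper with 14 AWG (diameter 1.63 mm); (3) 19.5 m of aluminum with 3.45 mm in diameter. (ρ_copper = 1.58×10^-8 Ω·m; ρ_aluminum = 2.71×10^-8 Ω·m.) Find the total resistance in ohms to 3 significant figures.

0.402 Ω

Seg 1: A = 4.37 mm² = 4.370e-06 m²
R_1 = (1.58×10^-8)(13.8)/(4.370e-06) = 0.04989 Ω
Seg 2: A = π(1.63/2 mm)² = π(8.1500e-04 m)² = 2.087e-06 m²
R_2 = (1.58×10^-8)(39.1)/(2.087e-06) = 0.2961 Ω
Seg 3: A = π(d/2)² = π(1.7250e-03 m)² = 9.348e-06 m²
R_3 = (2.71×10^-8)(19.5)/(9.348e-06) = 0.05653 Ω
R_total = R_1 + R_2 + R_3 = 0.402 Ω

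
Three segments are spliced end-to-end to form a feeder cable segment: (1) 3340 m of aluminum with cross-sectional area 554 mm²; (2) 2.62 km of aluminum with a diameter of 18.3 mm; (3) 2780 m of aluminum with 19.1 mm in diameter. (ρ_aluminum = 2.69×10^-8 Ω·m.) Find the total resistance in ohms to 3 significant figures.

Seg 1: A = 554 mm² = 5.540e-04 m²
R_1 = (2.69×10^-8)(3340)/(5.540e-04) = 0.1622 Ω
Seg 2: A = π(d/2)² = π(9.1500e-03 m)² = 2.630e-04 m²
R_2 = (2.69×10^-8)(2620)/(2.630e-04) = 0.268 Ω
Seg 3: A = π(d/2)² = π(9.5500e-03 m)² = 2.865e-04 m²
R_3 = (2.69×10^-8)(2780)/(2.865e-04) = 0.261 Ω
R_total = R_1 + R_2 + R_3 = 0.691 Ω

0.691 Ω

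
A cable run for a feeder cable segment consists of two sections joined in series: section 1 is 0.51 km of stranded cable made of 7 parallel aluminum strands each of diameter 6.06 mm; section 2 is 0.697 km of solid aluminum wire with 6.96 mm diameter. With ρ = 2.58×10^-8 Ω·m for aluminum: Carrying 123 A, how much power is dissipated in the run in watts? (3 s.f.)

Section 1: A_strand = π(3.0300e-03)² = 2.884e-05 m²; R₁ = ρL/(N·A_s) = (2.58×10^-8)(510)/(7×2.884e-05) = 0.06517 Ω
Section 2: A = π(d/2)² = π(3.4800e-03 m)² = 3.805e-05 m²
R₂ = (2.58×10^-8)(697)/(3.805e-05) = 0.4727 Ω
R = R₁ + R₂ = 0.5378 Ω
P = I²R = (123)² × 0.5378 = 8140 W

8140 W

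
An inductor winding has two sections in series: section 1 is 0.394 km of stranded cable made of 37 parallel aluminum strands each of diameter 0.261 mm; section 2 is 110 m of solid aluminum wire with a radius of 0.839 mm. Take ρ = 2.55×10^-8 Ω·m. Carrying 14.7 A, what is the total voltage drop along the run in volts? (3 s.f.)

93.3 V

Section 1: A_strand = π(1.3050e-04)² = 5.350e-08 m²; R₁ = ρL/(N·A_s) = (2.55×10^-8)(394)/(37×5.350e-08) = 5.075 Ω
Section 2: A = πr² = π(8.3900e-04 m)² = 2.211e-06 m²
R₂ = (2.55×10^-8)(110)/(2.211e-06) = 1.268 Ω
R = R₁ + R₂ = 6.344 Ω
V = IR = 14.7 × 6.344 = 93.3 V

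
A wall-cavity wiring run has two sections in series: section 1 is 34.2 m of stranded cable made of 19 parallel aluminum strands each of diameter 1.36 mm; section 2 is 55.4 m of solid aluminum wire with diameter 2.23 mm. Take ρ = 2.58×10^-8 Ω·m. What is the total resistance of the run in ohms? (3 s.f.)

0.398 Ω

Section 1: A_strand = π(6.8000e-04)² = 1.453e-06 m²; R₁ = ρL/(N·A_s) = (2.58×10^-8)(34.2)/(19×1.453e-06) = 0.03197 Ω
Section 2: A = π(d/2)² = π(1.1150e-03 m)² = 3.906e-06 m²
R₂ = (2.58×10^-8)(55.4)/(3.906e-06) = 0.366 Ω
R = R₁ + R₂ = 0.398 Ω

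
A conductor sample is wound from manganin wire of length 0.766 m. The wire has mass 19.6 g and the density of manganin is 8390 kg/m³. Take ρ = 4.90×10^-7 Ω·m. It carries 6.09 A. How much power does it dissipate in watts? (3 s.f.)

4.56 W

A = m/(density·L) = 0.0196/(8390×0.766) = 3.0498e-06 m²
R = ρL/A = (4.90×10^-7)(0.766)/(3.0498e-06) = 0.1231 Ω
P = I²R = (6.09)² × 0.1231 = 4.56 W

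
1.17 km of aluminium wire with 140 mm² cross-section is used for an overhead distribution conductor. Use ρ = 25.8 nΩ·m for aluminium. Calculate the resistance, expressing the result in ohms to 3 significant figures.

ρ = 25.8 nΩ·m = 2.58×10^-8 Ω·m
A = 140 mm² = 1.400e-04 m²
R = ρL/A = (2.58×10^-8)(1170 m)/(1.400e-04 m²) = 0.216 Ω

0.216 Ω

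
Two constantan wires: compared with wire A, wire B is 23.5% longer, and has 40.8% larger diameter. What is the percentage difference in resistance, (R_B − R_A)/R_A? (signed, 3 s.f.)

-37.7%

R ∝ L/d², so R_B/R_A = (1 + 23.5/100) × (1 + 40.8/100)⁻²
= 1.235 × 0.5044 = 0.623
(R_B − R_A)/R_A = 0.623 − 1 = -37.7%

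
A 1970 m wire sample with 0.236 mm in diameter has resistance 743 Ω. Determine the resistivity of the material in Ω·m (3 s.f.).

1.65×10^-8 Ω·m

A = π(d/2)² = π(1.1800e-04 m)² = 4.374e-08 m²
ρ = RA/L = (743)(4.374e-08)/(1970) = 1.65×10^-8 Ω·m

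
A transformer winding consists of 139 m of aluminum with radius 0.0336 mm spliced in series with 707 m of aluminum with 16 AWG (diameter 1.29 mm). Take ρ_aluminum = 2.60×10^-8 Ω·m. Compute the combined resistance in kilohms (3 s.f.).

Segment 1: A = πr² = π(3.3600e-05 m)² = 3.547e-09 m²
R₁ = ρL/A = (2.60×10^-8)(139)/(3.547e-09) = 1019 Ω
Segment 2: A = π(1.29/2 mm)² = π(6.4500e-04 m)² = 1.307e-06 m²
R₂ = (2.60×10^-8)(707)/(1.307e-06) = 14.06 Ω
R = R₁ + R₂ = 1.03 kΩ

1.03 kΩ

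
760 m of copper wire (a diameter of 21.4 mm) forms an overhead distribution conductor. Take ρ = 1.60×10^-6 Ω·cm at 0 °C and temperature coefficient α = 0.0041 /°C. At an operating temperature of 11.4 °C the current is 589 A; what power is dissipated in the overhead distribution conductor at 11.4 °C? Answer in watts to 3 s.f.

12300 W

ρ = 1.60×10^-6 Ω·cm = 1.60×10^-8 Ω·m
A = π(d/2)² = π(1.0700e-02 m)² = 3.597e-04 m²
R₍0₎ = ρL/A = (1.60×10^-8)(760)/(3.597e-04) = 0.03381 Ω
R₍11.4₎ = R₍0₎(1 + αΔT) = 0.03381 × (1 + 0.0041×11.4) = 0.03539 Ω
P = I²R = (589)² × 0.03539 = 12300 W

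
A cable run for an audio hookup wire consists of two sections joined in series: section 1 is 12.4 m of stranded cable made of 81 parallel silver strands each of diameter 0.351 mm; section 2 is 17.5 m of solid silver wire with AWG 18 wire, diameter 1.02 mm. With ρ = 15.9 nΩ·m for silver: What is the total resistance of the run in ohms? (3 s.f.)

0.366 Ω

ρ = 15.9 nΩ·m = 1.59×10^-8 Ω·m
Section 1: A_strand = π(1.7550e-04)² = 9.676e-08 m²; R₁ = ρL/(N·A_s) = (1.59×10^-8)(12.4)/(81×9.676e-08) = 0.02516 Ω
Section 2: A = π(1.02/2 mm)² = π(5.1000e-04 m)² = 8.171e-07 m²
R₂ = (1.59×10^-8)(17.5)/(8.171e-07) = 0.3405 Ω
R = R₁ + R₂ = 0.366 Ω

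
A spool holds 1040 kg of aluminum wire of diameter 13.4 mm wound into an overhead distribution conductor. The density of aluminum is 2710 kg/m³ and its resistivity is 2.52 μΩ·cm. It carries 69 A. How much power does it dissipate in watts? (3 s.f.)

2320 W

ρ = 2.52 μΩ·cm = 2.52×10^-8 Ω·m
A = π(d/2)² = π(6.7000e-03 m)² = 1.4103e-04 m²
L = m/(density·A) = 1040/(2710×1.4103e-04) = 2721 m
R = ρL/A = (2.52×10^-8)(2721)/(1.4103e-04) = 0.4863 Ω
P = I²R = (69)² × 0.4863 = 2320 W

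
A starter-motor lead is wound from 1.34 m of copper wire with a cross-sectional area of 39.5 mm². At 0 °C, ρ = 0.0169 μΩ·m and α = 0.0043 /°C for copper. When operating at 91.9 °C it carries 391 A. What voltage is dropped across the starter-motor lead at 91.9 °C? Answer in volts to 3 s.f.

0.313 V

ρ = 0.0169 μΩ·m = 1.69×10^-8 Ω·m
A = 39.5 mm² = 3.950e-05 m²
R₍0₎ = ρL/A = (1.69×10^-8)(1.34)/(3.950e-05) = 5.733×10^-4 Ω
R₍91.9₎ = R₍0₎(1 + αΔT) = 5.733×10^-4 × (1 + 0.0043×91.9) = 7.999×10^-4 Ω
V = IR = 391 × 7.999×10^-4 = 0.313 V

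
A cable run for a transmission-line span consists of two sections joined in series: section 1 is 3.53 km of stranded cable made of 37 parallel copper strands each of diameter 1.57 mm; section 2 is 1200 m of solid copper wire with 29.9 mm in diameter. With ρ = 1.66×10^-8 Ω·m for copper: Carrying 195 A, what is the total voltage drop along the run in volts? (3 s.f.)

Section 1: A_strand = π(7.8500e-04)² = 1.936e-06 m²; R₁ = ρL/(N·A_s) = (1.66×10^-8)(3530)/(37×1.936e-06) = 0.8181 Ω
Section 2: A = π(d/2)² = π(1.4950e-02 m)² = 7.022e-04 m²
R₂ = (1.66×10^-8)(1200)/(7.022e-04) = 0.02837 Ω
R = R₁ + R₂ = 0.8464 Ω
V = IR = 195 × 0.8464 = 165 V

165 V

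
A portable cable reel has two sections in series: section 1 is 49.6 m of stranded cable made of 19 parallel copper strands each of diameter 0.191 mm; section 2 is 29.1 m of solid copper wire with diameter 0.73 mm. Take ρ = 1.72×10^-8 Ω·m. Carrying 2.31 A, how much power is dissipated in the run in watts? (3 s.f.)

14.7 W

Section 1: A_strand = π(9.5500e-05)² = 2.865e-08 m²; R₁ = ρL/(N·A_s) = (1.72×10^-8)(49.6)/(19×2.865e-08) = 1.567 Ω
Section 2: A = π(d/2)² = π(3.6500e-04 m)² = 4.185e-07 m²
R₂ = (1.72×10^-8)(29.1)/(4.185e-07) = 1.196 Ω
R = R₁ + R₂ = 2.763 Ω
P = I²R = (2.31)² × 2.763 = 14.7 W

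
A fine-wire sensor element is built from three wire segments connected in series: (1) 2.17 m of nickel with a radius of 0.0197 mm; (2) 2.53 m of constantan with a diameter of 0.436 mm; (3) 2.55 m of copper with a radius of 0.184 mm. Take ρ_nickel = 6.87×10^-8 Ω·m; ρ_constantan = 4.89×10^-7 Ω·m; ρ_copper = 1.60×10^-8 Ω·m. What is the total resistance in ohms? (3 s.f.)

Seg 1: A = πr² = π(1.9700e-05 m)² = 1.219e-09 m²
R_1 = (6.87×10^-8)(2.17)/(1.219e-09) = 122.3 Ω
Seg 2: A = π(d/2)² = π(2.1800e-04 m)² = 1.493e-07 m²
R_2 = (4.89×10^-7)(2.53)/(1.493e-07) = 8.286 Ω
Seg 3: A = πr² = π(1.8400e-04 m)² = 1.064e-07 m²
R_3 = (1.60×10^-8)(2.55)/(1.064e-07) = 0.3836 Ω
R_total = R_1 + R_2 + R_3 = 131 Ω

131 Ω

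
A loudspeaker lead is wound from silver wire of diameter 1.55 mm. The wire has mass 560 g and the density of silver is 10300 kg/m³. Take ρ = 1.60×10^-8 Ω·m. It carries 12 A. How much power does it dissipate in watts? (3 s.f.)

35.2 W

A = π(d/2)² = π(7.7500e-04 m)² = 1.8869e-06 m²
L = m/(density·A) = 0.56/(10300×1.8869e-06) = 28.81 m
R = ρL/A = (1.60×10^-8)(28.81)/(1.8869e-06) = 0.2443 Ω
P = I²R = (12)² × 0.2443 = 35.2 W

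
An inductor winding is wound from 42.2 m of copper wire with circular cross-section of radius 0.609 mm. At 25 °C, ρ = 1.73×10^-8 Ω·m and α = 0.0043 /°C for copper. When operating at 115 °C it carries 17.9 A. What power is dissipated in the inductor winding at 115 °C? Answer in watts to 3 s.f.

A = πr² = π(6.0900e-04 m)² = 1.165e-06 m²
R₍25₎ = ρL/A = (1.73×10^-8)(42.2)/(1.165e-06) = 0.6266 Ω
R₍115₎ = R₍25₎(1 + αΔT) = 0.6266 × (1 + 0.0043×90) = 0.8691 Ω
P = I²R = (17.9)² × 0.8691 = 278 W

278 W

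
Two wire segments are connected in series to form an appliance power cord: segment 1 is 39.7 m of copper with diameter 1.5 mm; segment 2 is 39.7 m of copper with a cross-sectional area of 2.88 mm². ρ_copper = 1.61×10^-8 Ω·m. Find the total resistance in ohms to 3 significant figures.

0.584 Ω

Segment 1: A = π(d/2)² = π(7.5000e-04 m)² = 1.767e-06 m²
R₁ = ρL/A = (1.61×10^-8)(39.7)/(1.767e-06) = 0.3617 Ω
Segment 2: A = 2.88 mm² = 2.880e-06 m²
R₂ = (1.61×10^-8)(39.7)/(2.880e-06) = 0.2219 Ω
R = R₁ + R₂ = 0.584 Ω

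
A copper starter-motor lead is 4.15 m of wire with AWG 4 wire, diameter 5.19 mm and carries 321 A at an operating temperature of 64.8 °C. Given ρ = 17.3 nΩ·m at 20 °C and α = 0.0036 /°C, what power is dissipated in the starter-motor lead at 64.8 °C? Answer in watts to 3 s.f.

ρ = 17.3 nΩ·m = 1.73×10^-8 Ω·m
A = π(5.19/2 mm)² = π(2.5950e-03 m)² = 2.116e-05 m²
R₍20₎ = ρL/A = (1.73×10^-8)(4.15)/(2.116e-05) = 0.003394 Ω
R₍64.8₎ = R₍20₎(1 + αΔT) = 0.003394 × (1 + 0.0036×44.8) = 0.003941 Ω
P = I²R = (321)² × 0.003941 = 406 W

406 W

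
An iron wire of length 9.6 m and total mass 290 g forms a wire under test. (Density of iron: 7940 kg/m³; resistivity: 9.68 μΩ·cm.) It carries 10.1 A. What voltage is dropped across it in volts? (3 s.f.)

2.47 V

ρ = 9.68 μΩ·cm = 9.68×10^-8 Ω·m
A = m/(density·L) = 0.29/(7940×9.6) = 3.8046e-06 m²
R = ρL/A = (9.68×10^-8)(9.6)/(3.8046e-06) = 0.2443 Ω
V = IR = 10.1 × 0.2443 = 2.47 V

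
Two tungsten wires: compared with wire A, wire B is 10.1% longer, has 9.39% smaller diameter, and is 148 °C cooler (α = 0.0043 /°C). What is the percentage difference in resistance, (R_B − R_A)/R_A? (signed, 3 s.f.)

-51.2%

R ∝ ρL/d² with ρ ∝ (1+αΔT), so R_B/R_A = (1 + 10.1/100) × (1 − 9.39/100)⁻² × (1 − 0.0043×148)
= 1.101 × 1.218 × 0.3636 = 0.4876
(R_B − R_A)/R_A = 0.4876 − 1 = -51.2%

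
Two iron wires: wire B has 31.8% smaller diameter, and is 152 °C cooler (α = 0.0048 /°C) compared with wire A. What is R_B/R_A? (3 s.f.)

R ∝ ρL/d² with ρ ∝ (1+αΔT), so R_B/R_A = (1 − 31.8/100)⁻² × (1 − 0.0048×152)
= 2.15 × 0.2704 = 0.581

0.581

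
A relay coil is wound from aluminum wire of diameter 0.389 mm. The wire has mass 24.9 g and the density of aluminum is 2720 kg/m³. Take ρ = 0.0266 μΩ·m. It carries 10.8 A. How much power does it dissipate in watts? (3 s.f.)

2010 W

ρ = 0.0266 μΩ·m = 2.66×10^-8 Ω·m
A = π(d/2)² = π(1.9450e-04 m)² = 1.1885e-07 m²
L = m/(density·A) = 0.0249/(2720×1.1885e-07) = 77.03 m
R = ρL/A = (2.66×10^-8)(77.03)/(1.1885e-07) = 17.24 Ω
P = I²R = (10.8)² × 17.24 = 2010 W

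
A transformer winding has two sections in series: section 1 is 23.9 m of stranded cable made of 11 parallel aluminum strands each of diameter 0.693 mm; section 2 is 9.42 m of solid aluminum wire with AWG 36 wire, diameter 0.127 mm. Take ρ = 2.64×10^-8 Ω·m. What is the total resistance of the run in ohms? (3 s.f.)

Section 1: A_strand = π(3.4650e-04)² = 3.772e-07 m²; R₁ = ρL/(N·A_s) = (2.64×10^-8)(23.9)/(11×3.772e-07) = 0.1521 Ω
Section 2: A = π(0.127/2 mm)² = π(6.3500e-05 m)² = 1.267e-08 m²
R₂ = (2.64×10^-8)(9.42)/(1.267e-08) = 19.63 Ω
R = R₁ + R₂ = 19.8 Ω

19.8 Ω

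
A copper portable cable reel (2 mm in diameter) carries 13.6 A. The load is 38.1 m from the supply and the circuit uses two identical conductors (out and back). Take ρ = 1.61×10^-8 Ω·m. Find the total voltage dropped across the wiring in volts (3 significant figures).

A = π(d/2)² = π(1.0000e-03 m)² = 3.142e-06 m²
Total conductor length (both ways) L = 2 × 38.1 = 76.2 m
R = ρL/A = (1.61×10^-8)(76.2)/(3.142e-06) = 0.3905 Ω
V = IR = 13.6 × 0.3905 = 5.31 V

5.31 V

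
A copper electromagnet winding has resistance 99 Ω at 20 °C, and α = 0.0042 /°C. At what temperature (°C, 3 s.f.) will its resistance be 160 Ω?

R = R₀(1 + α(T − T₀)) ⇒ T = T₀ + (R/R₀ − 1)/α
T = 20 + (160/99 − 1)/0.0042 = 20 + (0.6162)/0.0042 = 167 °C

167 °C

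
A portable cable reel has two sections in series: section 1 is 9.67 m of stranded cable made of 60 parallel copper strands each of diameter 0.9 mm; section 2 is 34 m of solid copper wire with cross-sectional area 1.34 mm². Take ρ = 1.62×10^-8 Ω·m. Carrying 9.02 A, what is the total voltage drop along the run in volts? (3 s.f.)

3.74 V

Section 1: A_strand = π(4.5000e-04)² = 6.362e-07 m²; R₁ = ρL/(N·A_s) = (1.62×10^-8)(9.67)/(60×6.362e-07) = 0.004104 Ω
Section 2: A = 1.34 mm² = 1.340e-06 m²
R₂ = (1.62×10^-8)(34)/(1.340e-06) = 0.411 Ω
R = R₁ + R₂ = 0.4151 Ω
V = IR = 9.02 × 0.4151 = 3.74 V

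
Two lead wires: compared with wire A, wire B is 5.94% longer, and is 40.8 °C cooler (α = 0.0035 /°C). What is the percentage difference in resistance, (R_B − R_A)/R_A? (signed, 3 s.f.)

-9.19%

R ∝ ρL/d² with ρ ∝ (1+αΔT), so R_B/R_A = (1 + 5.94/100) × (1 − 0.0035×40.8)
= 1.059 × 0.8572 = 0.9081
(R_B − R_A)/R_A = 0.9081 − 1 = -9.19%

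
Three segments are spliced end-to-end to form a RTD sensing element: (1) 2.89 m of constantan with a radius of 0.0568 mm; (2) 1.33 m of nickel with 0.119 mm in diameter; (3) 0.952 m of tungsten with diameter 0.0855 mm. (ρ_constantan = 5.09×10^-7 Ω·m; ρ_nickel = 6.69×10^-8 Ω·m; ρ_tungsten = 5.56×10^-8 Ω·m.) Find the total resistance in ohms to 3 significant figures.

162 Ω

Seg 1: A = πr² = π(5.6800e-05 m)² = 1.014e-08 m²
R_1 = (5.09×10^-7)(2.89)/(1.014e-08) = 145.1 Ω
Seg 2: A = π(d/2)² = π(5.9500e-05 m)² = 1.112e-08 m²
R_2 = (6.69×10^-8)(1.33)/(1.112e-08) = 8 Ω
Seg 3: A = π(d/2)² = π(4.2750e-05 m)² = 5.741e-09 m²
R_3 = (5.56×10^-8)(0.952)/(5.741e-09) = 9.219 Ω
R_total = R_1 + R_2 + R_3 = 162 Ω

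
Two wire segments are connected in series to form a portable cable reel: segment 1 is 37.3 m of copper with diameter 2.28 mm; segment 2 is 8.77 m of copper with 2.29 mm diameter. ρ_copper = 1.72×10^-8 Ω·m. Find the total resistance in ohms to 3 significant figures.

Segment 1: A = π(d/2)² = π(1.1400e-03 m)² = 4.083e-06 m²
R₁ = ρL/A = (1.72×10^-8)(37.3)/(4.083e-06) = 0.1571 Ω
Segment 2: A = π(d/2)² = π(1.1450e-03 m)² = 4.119e-06 m²
R₂ = (1.72×10^-8)(8.77)/(4.119e-06) = 0.03662 Ω
R = R₁ + R₂ = 0.194 Ω

0.194 Ω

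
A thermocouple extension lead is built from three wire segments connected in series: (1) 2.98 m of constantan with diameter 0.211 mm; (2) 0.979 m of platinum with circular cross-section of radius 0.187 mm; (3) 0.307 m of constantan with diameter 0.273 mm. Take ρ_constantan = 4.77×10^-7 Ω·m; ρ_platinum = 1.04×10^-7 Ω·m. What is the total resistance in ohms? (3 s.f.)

44.1 Ω

Seg 1: A = π(d/2)² = π(1.0550e-04 m)² = 3.497e-08 m²
R_1 = (4.77×10^-7)(2.98)/(3.497e-08) = 40.65 Ω
Seg 2: A = πr² = π(1.8700e-04 m)² = 1.099e-07 m²
R_2 = (1.04×10^-7)(0.979)/(1.099e-07) = 0.9268 Ω
Seg 3: A = π(d/2)² = π(1.3650e-04 m)² = 5.853e-08 m²
R_3 = (4.77×10^-7)(0.307)/(5.853e-08) = 2.502 Ω
R_total = R_1 + R_2 + R_3 = 44.1 Ω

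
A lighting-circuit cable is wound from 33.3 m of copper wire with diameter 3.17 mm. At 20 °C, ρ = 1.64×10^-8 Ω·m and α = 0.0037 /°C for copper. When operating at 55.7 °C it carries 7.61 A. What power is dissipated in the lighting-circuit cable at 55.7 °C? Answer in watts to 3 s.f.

A = π(d/2)² = π(1.5850e-03 m)² = 7.892e-06 m²
R₍20₎ = ρL/A = (1.64×10^-8)(33.3)/(7.892e-06) = 0.0692 Ω
R₍55.7₎ = R₍20₎(1 + αΔT) = 0.0692 × (1 + 0.0037×35.7) = 0.07834 Ω
P = I²R = (7.61)² × 0.07834 = 4.54 W

4.54 W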